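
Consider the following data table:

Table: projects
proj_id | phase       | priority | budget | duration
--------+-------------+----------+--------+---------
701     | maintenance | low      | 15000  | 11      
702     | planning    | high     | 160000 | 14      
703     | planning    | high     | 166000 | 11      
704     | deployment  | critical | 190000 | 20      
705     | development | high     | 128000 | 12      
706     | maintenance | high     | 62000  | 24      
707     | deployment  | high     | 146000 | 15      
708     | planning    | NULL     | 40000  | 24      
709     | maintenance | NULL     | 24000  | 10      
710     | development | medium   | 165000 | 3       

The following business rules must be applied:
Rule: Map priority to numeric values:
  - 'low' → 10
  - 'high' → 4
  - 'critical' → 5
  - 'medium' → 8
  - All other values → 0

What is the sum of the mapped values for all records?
43

Step 1: Apply mapping to each record
Step 2: Count by status:
  'low': 1 records × 10 = 10
  'high': 5 records × 4 = 20
  'critical': 1 records × 5 = 5
  'medium': 1 records × 8 = 8
Step 3: Sum all mapped values = 43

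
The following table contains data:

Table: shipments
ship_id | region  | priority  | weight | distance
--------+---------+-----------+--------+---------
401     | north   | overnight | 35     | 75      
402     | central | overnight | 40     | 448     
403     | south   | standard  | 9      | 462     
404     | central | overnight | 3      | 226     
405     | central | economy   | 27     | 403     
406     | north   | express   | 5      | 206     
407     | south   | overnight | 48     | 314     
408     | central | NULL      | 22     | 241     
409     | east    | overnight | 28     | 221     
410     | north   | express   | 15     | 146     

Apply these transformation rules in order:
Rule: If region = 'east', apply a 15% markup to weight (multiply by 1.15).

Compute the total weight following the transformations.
236.2

Step 1: Records with region = 'east' have total weight = 28
Step 2: Apply multiplier: 28 × 1.15 = 32.2
Step 3: Other records total: 204
Step 4: Final sum = 32.2 + 204 = 236.2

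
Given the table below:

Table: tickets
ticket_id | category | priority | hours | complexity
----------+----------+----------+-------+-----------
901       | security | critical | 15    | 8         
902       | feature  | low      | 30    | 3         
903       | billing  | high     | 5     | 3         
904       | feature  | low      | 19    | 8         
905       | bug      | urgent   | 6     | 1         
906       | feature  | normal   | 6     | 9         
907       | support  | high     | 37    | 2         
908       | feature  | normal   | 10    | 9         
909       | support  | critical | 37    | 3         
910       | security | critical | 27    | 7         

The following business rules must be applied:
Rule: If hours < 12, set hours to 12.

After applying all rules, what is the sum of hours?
213

Step 1: 4 records have hours < 12
Step 2: These records originally summed to 27
Step 3: After setting to minimum: 4 × 12 = 48
Step 4: Unaffected records sum: 165
Step 5: Final sum = 48 + 165 = 213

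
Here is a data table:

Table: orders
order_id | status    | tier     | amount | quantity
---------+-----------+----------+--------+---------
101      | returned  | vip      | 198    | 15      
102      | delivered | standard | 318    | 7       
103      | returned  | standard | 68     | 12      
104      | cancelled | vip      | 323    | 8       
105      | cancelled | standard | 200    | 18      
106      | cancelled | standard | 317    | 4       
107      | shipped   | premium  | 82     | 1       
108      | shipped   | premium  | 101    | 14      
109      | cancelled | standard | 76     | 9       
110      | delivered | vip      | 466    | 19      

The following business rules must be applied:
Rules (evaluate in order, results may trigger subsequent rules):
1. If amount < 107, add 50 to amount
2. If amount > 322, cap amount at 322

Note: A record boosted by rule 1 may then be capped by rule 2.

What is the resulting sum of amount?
2204

Step 1: Apply rule 1 to records with amount < 107
  - 4 records get bonus of 50
  - Of these, 0 records then exceed 322 and get capped
Step 2: Apply rule 2 to records with amount > 322
  - 2 records (original) are capped
Step 3: Calculate final sum = 2204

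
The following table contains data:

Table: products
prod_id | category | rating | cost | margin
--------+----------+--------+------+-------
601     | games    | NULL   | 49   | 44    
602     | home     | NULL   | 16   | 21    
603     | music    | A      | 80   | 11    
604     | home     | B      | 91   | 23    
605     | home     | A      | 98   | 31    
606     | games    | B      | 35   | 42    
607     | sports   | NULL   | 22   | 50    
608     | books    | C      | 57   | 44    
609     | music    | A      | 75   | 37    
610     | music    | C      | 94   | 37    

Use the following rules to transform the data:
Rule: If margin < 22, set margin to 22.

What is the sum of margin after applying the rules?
352

Step 1: 2 records have margin < 22
Step 2: These records originally summed to 32
Step 3: After setting to minimum: 2 × 22 = 44
Step 4: Unaffected records sum: 308
Step 5: Final sum = 44 + 308 = 352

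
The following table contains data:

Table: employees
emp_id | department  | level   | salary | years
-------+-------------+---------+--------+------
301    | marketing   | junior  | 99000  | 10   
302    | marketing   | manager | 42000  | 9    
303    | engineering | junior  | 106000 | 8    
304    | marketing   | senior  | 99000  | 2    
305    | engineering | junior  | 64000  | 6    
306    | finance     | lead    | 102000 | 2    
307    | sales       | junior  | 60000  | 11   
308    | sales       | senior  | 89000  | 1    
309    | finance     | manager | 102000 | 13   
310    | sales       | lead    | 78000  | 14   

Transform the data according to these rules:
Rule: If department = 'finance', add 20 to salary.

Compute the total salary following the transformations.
841040

Step 1: Count records where department = 'finance': 2
Step 2: Total bonus added: 2 × 20 = 40
Step 3: Original sum of salary: 841000
Step 4: Final sum = 841000 + 40 = 841040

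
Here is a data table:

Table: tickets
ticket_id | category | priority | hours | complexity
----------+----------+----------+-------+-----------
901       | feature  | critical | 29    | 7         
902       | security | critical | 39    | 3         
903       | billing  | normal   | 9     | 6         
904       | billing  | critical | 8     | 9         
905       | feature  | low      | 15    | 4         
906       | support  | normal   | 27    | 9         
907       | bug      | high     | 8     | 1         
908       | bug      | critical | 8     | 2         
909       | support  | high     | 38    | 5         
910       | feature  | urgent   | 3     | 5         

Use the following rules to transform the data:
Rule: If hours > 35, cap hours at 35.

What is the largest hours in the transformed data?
35

Step 1: Original maximum hours = 39
Step 2: Apply cap at 35
Step 3: 2 records had hours > 35 and were capped
Step 4: Maximum after transformation = 35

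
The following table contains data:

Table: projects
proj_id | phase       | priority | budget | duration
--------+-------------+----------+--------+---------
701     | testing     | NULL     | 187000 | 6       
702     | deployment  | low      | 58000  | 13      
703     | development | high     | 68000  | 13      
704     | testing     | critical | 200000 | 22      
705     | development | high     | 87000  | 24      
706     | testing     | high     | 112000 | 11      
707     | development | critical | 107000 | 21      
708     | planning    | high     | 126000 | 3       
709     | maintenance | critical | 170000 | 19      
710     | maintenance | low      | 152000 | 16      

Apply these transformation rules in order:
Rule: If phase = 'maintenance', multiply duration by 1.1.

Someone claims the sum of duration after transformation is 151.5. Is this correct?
Yes, the result is correct.

Step 1: Calculate the correct sum after transformation
Step 2: Apply multiplier 1.1 to records where phase = 'maintenance'
Step 3: Correct result = 151.5
Step 4: Claimed result = 151.5
Step 5: 151.5 = 151.5 ✓
Conclusion: The claimed result is correct.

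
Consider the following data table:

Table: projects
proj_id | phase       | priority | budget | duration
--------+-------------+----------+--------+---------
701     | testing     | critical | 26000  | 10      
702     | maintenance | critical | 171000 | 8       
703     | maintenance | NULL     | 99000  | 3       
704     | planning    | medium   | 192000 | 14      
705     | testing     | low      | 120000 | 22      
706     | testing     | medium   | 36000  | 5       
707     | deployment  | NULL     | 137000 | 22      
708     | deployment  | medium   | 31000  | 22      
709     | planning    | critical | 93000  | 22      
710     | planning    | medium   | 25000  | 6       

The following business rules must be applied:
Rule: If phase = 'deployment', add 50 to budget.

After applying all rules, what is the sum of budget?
930100

Step 1: Count records where phase = 'deployment': 2
Step 2: Total bonus added: 2 × 50 = 100
Step 3: Original sum of budget: 930000
Step 4: Final sum = 930000 + 100 = 930100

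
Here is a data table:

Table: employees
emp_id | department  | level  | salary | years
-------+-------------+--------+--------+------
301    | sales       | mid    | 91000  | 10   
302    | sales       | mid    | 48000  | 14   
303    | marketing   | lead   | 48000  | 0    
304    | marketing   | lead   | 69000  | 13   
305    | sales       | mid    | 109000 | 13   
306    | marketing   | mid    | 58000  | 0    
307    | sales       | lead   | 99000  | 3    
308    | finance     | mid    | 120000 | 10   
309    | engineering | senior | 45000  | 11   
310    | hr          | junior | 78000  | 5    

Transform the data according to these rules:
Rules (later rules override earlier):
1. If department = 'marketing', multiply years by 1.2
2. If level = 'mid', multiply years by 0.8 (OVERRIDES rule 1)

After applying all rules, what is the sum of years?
72.2

Step 1: Rule 2 takes priority for records with level = 'mid'
  - 5 records: 47 × 0.8 = 37.6
Step 2: Rule 1 applies to remaining records with department = 'marketing'
  - 2 records: 13 × 1.2 = 15.6
Step 3: Other records unchanged: 19
Step 4: Final sum = 37.6 + 15.6 + 19 = 72.2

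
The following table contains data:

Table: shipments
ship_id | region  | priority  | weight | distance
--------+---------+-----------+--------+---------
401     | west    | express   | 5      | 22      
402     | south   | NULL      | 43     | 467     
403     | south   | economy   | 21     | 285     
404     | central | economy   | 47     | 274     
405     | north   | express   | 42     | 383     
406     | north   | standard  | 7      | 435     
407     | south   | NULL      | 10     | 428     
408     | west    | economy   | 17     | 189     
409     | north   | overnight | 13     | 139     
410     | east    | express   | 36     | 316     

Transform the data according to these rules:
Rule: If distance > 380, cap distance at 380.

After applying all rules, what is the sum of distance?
2745

Step 1: 4 records have distance > 380
Step 2: These records originally summed to 1713
Step 3: After capping: 4 × 380 = 1520
Step 4: Unaffected records sum: 1225
Step 5: Final sum = 1520 + 1225 = 2745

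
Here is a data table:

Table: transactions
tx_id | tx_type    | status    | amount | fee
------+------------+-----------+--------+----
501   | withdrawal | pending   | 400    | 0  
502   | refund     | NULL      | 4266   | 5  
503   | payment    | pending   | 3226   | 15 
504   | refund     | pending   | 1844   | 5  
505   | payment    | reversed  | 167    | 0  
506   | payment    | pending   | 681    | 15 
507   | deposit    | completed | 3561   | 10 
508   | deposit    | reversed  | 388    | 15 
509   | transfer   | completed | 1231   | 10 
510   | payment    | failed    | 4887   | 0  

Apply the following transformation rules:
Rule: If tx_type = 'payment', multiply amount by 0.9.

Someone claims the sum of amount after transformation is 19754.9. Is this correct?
Yes, the result is correct.

Step 1: Calculate the correct sum after transformation
Step 2: Apply multiplier 0.9 to records where tx_type = 'payment'
Step 3: Correct result = 19754.9
Step 4: Claimed result = 19754.9
Step 5: 19754.9 = 19754.9 ✓
Conclusion: The claimed result is correct.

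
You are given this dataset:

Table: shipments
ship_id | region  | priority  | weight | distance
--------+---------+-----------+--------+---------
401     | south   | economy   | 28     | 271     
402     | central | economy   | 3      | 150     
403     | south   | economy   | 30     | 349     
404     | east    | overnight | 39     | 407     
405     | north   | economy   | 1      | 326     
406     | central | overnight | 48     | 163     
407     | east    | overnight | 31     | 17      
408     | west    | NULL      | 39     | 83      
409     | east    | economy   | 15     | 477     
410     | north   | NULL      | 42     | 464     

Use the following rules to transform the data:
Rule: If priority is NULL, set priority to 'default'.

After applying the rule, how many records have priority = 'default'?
2

Step 1: Count records where priority IS NULL
Step 2: Found 2 records with NULL priority
Step 3: These records will have priority set to 'default'
Step 4: Records already having priority = 'default': 0
Step 5: Answer: 2 + 0 = 2 records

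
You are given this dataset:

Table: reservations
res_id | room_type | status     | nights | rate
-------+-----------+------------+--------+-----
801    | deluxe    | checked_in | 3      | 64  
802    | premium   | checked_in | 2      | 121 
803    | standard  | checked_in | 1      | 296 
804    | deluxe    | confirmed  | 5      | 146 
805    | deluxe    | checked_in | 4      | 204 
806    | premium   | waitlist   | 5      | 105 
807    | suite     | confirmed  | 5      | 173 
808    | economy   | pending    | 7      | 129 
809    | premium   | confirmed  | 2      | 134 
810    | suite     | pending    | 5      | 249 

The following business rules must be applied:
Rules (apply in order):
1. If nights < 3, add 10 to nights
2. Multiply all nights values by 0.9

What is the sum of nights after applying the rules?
62.1

Step 1: Apply Rule 1 - Add 10 to records with nights < 3
  - 3 records affected: 5 + (3 × 10) = 35
  - Unaffected records: 34
  - Sum after Rule 1: 69
Step 2: Apply Rule 2 - Multiply all by 0.9
  - 69 × 0.9 = 62.1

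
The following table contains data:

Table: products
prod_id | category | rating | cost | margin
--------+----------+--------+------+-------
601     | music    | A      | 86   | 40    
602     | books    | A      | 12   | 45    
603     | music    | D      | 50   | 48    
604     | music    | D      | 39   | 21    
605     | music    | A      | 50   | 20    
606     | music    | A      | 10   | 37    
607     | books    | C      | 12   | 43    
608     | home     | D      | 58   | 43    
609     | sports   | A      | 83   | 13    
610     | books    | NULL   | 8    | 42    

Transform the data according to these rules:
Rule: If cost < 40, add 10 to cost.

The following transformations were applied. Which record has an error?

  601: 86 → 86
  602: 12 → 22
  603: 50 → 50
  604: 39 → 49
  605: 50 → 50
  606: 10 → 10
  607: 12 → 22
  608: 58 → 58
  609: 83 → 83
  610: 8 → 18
Record 606 has an error. The correct transformed value should be 20, not 10.

Step 1: Check each record against the rule
Step 2: Record 606 has cost = 10
Step 3: Since 10 < 40, the bonus should have been applied
Step 4: Correct value = 20, but claimed value = 10
Conclusion: Record 606 has the error.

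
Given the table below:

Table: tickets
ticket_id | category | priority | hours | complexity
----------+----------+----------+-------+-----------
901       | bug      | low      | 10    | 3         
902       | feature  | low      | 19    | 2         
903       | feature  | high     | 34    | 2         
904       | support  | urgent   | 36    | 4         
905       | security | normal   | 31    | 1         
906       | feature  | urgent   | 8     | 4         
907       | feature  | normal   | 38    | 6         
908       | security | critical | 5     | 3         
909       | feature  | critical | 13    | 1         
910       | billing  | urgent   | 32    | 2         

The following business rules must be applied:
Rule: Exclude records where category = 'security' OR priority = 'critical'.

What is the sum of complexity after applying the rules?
23

Step 1: Find records where category = 'security' OR priority = 'critical'
Step 2: 3 records match, summing to 5
Step 3: Original sum: 28
Step 4: Remaining sum = 28 - 5 = 23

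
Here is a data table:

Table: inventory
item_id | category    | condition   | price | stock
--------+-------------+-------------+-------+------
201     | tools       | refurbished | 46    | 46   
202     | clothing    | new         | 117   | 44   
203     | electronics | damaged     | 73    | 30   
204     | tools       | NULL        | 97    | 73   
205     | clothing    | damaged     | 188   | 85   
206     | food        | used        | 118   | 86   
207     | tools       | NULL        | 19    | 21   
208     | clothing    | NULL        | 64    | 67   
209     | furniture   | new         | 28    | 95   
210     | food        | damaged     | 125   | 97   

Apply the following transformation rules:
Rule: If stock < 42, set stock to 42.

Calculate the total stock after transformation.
677

Step 1: 2 records have stock < 42
Step 2: These records originally summed to 51
Step 3: After setting to minimum: 2 × 42 = 84
Step 4: Unaffected records sum: 593
Step 5: Final sum = 84 + 593 = 677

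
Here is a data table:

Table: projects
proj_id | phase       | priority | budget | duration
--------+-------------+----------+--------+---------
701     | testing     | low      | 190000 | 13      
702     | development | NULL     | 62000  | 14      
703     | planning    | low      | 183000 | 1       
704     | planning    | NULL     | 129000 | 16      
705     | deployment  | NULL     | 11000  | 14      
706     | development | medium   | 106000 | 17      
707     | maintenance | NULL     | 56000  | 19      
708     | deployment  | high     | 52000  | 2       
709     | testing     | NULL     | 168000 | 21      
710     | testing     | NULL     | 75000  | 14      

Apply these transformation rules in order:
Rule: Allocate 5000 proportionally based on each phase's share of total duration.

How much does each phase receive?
deployment: 610.69, development: 1183.21, maintenance: 725.19, planning: 648.85, testing: 1832.06

Step 1: Calculate total duration = 131
Step 2: Calculate each phase's proportion:
  deployment: 16/131 = 12.21% → 610.69
  development: 31/131 = 23.66% → 1183.21
  maintenance: 19/131 = 14.50% → 725.19
  planning: 17/131 = 12.98% → 648.85
  testing: 48/131 = 36.64% → 1832.06
Step 3: Verify: sum of allocations ≈ 5000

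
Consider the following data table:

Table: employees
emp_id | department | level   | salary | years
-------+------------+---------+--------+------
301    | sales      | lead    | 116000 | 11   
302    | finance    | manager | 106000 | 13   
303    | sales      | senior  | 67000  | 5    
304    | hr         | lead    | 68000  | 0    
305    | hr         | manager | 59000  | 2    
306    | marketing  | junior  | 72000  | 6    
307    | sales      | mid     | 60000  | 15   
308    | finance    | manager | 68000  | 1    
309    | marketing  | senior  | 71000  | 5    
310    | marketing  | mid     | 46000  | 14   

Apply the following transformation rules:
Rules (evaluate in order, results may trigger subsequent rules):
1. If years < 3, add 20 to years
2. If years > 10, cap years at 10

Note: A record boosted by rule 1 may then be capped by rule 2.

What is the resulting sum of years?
86

Step 1: Apply rule 1 to records with years < 3
  - 3 records get bonus of 20
  - Of these, 3 records then exceed 10 and get capped
Step 2: Apply rule 2 to records with years > 10
  - 4 records (original) are capped
Step 3: Calculate final sum = 86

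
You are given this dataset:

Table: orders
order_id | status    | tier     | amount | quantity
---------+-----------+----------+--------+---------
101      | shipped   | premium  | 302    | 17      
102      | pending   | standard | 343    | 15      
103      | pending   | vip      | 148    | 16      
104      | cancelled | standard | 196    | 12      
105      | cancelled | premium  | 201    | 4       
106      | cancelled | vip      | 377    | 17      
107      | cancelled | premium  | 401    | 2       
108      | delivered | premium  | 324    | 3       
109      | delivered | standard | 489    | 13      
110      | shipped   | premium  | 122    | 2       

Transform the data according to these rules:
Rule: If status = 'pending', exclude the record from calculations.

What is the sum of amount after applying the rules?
2412

Step 1: Identify records where status = 'pending'
Step 2: The excluded records sum to 491
Step 3: Original total amount = 2903
Step 4: Remaining total = 2903 - 491 = 2412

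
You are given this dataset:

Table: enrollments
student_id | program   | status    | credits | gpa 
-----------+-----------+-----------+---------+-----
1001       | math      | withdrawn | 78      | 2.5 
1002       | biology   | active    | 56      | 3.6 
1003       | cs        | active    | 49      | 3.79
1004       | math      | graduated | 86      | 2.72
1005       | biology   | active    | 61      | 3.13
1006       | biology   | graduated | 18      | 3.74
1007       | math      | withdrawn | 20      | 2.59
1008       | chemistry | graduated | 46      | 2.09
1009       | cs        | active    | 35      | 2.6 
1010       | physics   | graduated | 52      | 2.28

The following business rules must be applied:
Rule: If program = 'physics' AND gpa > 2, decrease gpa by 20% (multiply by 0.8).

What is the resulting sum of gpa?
28.58

Step 1: Find records where program = 'physics' AND gpa > 2
Step 2: 1 records match, summing to 2.28
Step 3: After multiplier: 2.28 × 0.8 = 1.82
Step 4: Unaffected records sum: 26.76
Step 5: Final sum = 1.82 + 26.76 = 28.58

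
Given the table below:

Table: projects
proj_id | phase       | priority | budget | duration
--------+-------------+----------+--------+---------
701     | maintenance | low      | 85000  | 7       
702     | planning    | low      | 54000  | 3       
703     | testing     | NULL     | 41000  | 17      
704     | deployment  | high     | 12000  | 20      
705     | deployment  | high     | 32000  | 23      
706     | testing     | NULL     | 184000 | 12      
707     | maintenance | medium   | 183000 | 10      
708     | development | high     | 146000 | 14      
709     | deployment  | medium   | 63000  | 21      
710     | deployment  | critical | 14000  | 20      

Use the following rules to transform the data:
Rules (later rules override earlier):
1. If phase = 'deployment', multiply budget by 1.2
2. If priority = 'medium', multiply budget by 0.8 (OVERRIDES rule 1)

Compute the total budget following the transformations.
776400.0

Step 1: Rule 2 takes priority for records with priority = 'medium'
  - 2 records: 246000 × 0.8 = 196800.0
Step 2: Rule 1 applies to remaining records with phase = 'deployment'
  - 3 records: 58000 × 1.2 = 69600.0
Step 3: Other records unchanged: 510000
Step 4: Final sum = 196800.0 + 69600.0 + 510000 = 776400.0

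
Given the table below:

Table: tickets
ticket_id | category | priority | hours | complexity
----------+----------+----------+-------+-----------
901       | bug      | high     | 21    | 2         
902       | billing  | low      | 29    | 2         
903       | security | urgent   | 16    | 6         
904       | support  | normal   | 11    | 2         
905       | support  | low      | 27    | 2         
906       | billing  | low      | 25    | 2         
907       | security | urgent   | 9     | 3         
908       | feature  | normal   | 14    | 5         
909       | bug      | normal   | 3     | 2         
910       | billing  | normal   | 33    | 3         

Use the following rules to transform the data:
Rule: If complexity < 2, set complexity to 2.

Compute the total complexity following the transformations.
29

Step 1: 0 records have complexity < 2
Step 2: These records originally summed to 0
Step 3: After setting to minimum: 0 × 2 = 0
Step 4: Unaffected records sum: 29
Step 5: Final sum = 0 + 29 = 29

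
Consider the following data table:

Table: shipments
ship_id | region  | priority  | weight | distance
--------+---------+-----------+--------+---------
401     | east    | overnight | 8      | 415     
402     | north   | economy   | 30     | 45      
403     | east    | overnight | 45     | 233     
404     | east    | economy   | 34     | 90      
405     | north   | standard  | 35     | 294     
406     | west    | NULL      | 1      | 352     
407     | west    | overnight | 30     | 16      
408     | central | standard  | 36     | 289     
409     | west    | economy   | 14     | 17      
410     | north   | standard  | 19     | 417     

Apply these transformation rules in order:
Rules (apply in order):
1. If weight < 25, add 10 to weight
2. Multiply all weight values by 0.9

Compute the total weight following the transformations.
262.8

Step 1: Apply Rule 1 - Add 10 to records with weight < 25
  - 4 records affected: 42 + (4 × 10) = 82
  - Unaffected records: 210
  - Sum after Rule 1: 292
Step 2: Apply Rule 2 - Multiply all by 0.9
  - 292 × 0.9 = 262.8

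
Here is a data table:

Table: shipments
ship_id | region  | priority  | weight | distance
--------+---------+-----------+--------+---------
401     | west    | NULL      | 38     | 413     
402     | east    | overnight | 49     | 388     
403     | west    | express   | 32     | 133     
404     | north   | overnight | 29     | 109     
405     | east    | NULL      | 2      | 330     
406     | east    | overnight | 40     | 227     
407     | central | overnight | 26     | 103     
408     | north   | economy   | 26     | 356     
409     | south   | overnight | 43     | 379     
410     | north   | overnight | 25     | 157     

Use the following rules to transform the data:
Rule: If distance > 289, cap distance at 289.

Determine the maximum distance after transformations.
289

Step 1: Original maximum distance = 413
Step 2: Apply cap at 289
Step 3: 5 records had distance > 289 and were capped
Step 4: Maximum after transformation = 289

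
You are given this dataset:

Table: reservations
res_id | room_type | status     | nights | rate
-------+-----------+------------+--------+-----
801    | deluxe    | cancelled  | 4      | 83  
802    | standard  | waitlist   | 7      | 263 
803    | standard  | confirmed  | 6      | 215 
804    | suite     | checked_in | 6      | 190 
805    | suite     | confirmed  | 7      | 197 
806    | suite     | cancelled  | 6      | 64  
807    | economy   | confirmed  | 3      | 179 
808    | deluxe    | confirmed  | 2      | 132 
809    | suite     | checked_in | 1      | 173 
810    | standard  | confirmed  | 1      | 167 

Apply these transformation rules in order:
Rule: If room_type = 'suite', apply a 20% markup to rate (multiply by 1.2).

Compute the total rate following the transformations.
1787.8

Step 1: Records with room_type = 'suite' have total rate = 624
Step 2: Apply multiplier: 624 × 1.2 = 748.8
Step 3: Other records total: 1039
Step 4: Final sum = 748.8 + 1039 = 1787.8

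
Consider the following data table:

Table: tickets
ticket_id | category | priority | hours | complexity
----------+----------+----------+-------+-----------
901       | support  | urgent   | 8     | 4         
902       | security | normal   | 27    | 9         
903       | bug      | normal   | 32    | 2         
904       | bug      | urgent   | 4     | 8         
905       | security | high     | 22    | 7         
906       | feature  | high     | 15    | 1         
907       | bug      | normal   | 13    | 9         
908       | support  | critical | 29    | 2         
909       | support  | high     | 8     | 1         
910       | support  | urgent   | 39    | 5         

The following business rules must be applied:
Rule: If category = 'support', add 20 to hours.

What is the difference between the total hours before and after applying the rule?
80

Step 1: Original sum of hours = 197
Step 2: 4 records have category = 'support'
Step 3: Each affected record changes by 20
Step 4: Total change = 4 × 20 = 80
Step 5: New sum = 197 + 80 = 277
Step 6: Difference = |277 - 197| = 80
        (Sum increased by 80)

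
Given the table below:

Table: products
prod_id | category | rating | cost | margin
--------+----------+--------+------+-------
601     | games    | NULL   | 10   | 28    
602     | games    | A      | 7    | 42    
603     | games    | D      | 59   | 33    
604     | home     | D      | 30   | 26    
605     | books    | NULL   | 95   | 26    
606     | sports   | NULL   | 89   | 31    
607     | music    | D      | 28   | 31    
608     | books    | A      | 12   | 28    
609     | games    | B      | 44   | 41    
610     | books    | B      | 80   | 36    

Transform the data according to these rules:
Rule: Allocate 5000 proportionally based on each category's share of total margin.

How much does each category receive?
books: 1397.52, games: 2236.02, home: 403.73, music: 481.37, sports: 481.37

Step 1: Calculate total margin = 322
Step 2: Calculate each category's proportion:
  books: 90/322 = 27.95% → 1397.52
  games: 144/322 = 44.72% → 2236.02
  home: 26/322 = 8.07% → 403.73
  music: 31/322 = 9.63% → 481.37
  sports: 31/322 = 9.63% → 481.37
Step 3: Verify: sum of allocations ≈ 5000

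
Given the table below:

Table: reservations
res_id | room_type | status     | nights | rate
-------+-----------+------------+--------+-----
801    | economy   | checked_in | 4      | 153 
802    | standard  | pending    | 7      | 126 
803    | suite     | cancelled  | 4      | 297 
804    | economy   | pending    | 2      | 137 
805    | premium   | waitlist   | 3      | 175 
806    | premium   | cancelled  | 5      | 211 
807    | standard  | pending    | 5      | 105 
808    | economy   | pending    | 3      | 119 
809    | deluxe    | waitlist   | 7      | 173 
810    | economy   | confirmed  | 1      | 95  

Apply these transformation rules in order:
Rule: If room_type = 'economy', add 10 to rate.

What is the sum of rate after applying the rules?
1631

Step 1: Count records where room_type = 'economy': 4
Step 2: Total bonus added: 4 × 10 = 40
Step 3: Original sum of rate: 1591
Step 4: Final sum = 1591 + 40 = 1631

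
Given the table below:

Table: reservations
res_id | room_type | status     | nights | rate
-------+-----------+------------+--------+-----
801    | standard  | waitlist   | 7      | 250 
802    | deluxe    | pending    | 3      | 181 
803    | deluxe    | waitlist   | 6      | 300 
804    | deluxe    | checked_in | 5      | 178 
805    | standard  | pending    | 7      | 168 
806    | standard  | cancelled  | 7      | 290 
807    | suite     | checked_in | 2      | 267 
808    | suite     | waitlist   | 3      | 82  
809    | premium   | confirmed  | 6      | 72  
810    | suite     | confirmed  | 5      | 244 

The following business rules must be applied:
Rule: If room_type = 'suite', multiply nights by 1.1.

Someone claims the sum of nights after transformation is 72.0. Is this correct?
No, the correct result is 52.0.

Step 1: Calculate the correct sum after transformation
Step 2: Apply multiplier 1.1 to records where room_type = 'suite'
Step 3: Correct result = 52.0
Step 4: Claimed result = 72.0
Step 5: 52.0 ≠ 72.0
Conclusion: The claimed result is incorrect. The correct answer is 52.0.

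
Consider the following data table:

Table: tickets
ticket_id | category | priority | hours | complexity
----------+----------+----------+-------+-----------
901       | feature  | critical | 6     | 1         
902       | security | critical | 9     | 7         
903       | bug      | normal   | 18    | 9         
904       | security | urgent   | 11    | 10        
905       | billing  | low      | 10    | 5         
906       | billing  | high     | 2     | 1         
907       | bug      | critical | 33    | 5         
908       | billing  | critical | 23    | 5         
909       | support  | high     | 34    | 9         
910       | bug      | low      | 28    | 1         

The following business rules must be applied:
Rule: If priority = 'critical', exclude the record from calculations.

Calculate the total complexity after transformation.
35

Step 1: Identify records where priority = 'critical'
Step 2: The excluded records sum to 18
Step 3: Original total complexity = 53
Step 4: Remaining total = 53 - 18 = 35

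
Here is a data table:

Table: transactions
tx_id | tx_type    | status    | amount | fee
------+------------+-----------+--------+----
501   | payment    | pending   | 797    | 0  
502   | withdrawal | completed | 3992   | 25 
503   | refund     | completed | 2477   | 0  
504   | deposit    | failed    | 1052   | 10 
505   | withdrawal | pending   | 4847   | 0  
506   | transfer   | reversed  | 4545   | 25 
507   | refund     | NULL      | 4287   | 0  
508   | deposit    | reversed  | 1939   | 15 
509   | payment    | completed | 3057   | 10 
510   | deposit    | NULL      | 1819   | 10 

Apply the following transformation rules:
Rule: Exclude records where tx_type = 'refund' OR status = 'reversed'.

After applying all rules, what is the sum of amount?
15564

Step 1: Find records where tx_type = 'refund' OR status = 'reversed'
Step 2: 4 records match, summing to 13248
Step 3: Original sum: 28812
Step 4: Remaining sum = 28812 - 13248 = 15564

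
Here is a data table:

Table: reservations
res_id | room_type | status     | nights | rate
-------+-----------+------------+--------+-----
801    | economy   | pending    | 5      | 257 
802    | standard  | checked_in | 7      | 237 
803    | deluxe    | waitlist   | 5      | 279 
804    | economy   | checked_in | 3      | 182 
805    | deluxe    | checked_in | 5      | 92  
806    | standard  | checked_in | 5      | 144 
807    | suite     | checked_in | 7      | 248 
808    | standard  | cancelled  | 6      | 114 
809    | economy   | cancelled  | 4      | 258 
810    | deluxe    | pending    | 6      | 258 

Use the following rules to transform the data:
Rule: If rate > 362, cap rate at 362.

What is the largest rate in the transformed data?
279

Step 1: Original maximum rate = 279
Step 2: Check cap of 362 against maximum
Step 3: No records exceed the cap (max 279 <= cap 362), so no capping applies
Step 4: Maximum after transformation = 279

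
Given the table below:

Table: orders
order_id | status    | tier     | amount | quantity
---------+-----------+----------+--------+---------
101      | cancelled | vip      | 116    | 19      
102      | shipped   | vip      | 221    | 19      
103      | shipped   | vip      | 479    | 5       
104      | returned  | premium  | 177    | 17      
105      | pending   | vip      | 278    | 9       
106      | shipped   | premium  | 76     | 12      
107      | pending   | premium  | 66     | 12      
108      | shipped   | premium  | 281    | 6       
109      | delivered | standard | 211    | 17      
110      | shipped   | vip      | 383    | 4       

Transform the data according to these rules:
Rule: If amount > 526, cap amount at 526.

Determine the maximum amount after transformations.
479

Step 1: Original maximum amount = 479
Step 2: Check cap of 526 against maximum
Step 3: No records exceed the cap (max 479 <= cap 526), so no capping applies
Step 4: Maximum after transformation = 479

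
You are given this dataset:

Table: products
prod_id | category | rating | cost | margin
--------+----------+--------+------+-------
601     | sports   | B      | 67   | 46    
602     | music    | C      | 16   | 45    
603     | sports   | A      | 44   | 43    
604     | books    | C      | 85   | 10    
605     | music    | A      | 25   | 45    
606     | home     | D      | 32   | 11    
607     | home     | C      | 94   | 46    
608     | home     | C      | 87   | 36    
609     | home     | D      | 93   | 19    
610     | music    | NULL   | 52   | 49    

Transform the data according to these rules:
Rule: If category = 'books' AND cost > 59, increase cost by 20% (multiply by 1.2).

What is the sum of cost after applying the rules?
612.0

Step 1: Find records where category = 'books' AND cost > 59
Step 2: 1 records match, summing to 85
Step 3: After multiplier: 85 × 1.2 = 102.0
Step 4: Unaffected records sum: 510
Step 5: Final sum = 102.0 + 510 = 612.0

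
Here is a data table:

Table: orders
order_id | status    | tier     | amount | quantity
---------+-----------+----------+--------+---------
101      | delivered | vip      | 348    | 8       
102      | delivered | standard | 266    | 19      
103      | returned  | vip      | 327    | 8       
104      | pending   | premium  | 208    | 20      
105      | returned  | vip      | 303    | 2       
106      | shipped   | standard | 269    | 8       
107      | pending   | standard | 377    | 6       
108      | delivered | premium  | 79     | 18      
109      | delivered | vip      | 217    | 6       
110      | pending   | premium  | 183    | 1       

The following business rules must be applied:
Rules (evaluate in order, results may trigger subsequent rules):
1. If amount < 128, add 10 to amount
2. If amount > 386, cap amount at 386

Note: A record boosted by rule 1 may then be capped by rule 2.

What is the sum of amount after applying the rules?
2587

Step 1: Apply rule 1 to records with amount < 128
  - 1 records get bonus of 10
  - Of these, 0 records then exceed 386 and get capped
Step 2: Apply rule 2 to records with amount > 386
  - 0 records (original) are capped
Step 3: Calculate final sum = 2587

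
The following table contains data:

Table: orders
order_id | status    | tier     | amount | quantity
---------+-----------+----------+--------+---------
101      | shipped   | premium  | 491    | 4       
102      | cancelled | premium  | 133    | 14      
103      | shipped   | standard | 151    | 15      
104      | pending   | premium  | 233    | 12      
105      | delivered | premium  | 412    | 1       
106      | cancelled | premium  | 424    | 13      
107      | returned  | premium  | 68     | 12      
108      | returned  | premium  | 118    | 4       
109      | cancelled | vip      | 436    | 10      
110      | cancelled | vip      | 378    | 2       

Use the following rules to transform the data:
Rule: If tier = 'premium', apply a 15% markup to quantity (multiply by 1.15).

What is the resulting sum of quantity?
96.0

Step 1: Records with tier = 'premium' have total quantity = 60
Step 2: Apply multiplier: 60 × 1.15 = 69.0
Step 3: Other records total: 27
Step 4: Final sum = 69.0 + 27 = 96.0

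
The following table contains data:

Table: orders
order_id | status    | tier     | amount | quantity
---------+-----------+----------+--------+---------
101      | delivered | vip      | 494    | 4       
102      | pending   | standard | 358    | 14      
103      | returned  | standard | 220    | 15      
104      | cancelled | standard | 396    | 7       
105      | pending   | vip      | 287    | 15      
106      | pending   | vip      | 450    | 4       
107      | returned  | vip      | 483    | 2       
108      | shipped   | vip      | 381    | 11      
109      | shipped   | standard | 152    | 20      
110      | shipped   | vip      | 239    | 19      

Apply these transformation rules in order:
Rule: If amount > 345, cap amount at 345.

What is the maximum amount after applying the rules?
345

Step 1: Original maximum amount = 494
Step 2: Apply cap at 345
Step 3: 6 records had amount > 345 and were capped
Step 4: Maximum after transformation = 345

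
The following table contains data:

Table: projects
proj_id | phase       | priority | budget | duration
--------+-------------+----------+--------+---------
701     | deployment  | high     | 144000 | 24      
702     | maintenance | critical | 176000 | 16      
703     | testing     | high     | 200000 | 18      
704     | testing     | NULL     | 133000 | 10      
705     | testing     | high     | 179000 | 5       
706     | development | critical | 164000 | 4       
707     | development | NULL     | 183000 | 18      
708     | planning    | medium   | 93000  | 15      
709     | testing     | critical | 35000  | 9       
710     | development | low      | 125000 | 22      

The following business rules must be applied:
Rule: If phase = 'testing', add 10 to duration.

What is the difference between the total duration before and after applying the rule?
40

Step 1: Original sum of duration = 141
Step 2: 4 records have phase = 'testing'
Step 3: Each affected record changes by 10
Step 4: Total change = 4 × 10 = 40
Step 5: New sum = 141 + 40 = 181
Step 6: Difference = |181 - 141| = 40
        (Sum increased by 40)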